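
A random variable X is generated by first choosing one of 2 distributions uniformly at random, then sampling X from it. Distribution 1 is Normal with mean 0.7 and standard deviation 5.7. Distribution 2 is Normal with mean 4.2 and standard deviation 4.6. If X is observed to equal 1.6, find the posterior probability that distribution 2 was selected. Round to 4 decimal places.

Likelihoods f(1.6 | ·): 1: 0.0691228; 2: 0.0739231.
Posterior ∝ prior × likelihood. Numerator for 2: 0.5·0.0739231 = 0.0369615.
Normalizing constant: 0.5·0.0691228 + 0.5·0.0739231 = 0.071523.
P(2 | observation) = 0.0369615 / 0.071523 = 0.516779.

0.5168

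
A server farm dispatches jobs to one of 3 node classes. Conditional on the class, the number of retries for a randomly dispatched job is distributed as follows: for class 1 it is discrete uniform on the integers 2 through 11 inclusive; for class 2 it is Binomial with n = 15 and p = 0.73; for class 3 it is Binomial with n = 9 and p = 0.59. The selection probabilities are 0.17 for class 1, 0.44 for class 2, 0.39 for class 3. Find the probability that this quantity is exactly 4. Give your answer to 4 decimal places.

Conditional on each class, P(X = 4): 1: 0.1; 2: 0.000215489; 3: 0.176888.
By total probability, P(X = 4) = 0.17·0.1 + 0.44·0.000215489 + 0.39·0.176888 = 0.0860811.

0.0861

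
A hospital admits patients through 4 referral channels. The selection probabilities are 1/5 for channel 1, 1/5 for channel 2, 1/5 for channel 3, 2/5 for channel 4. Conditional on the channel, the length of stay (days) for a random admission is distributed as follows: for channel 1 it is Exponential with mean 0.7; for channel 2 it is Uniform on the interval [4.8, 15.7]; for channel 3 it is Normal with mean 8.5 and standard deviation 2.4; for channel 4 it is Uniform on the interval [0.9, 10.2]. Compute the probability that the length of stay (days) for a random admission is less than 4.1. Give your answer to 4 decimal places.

Conditional on each channel, P(X < 4.1): 1: 0.997141; 2: 0; 3: 0.0333765; 4: 0.344086.
By total probability, P(X < 4.1) = 0.2·0.997141 + 0.2·0 + 0.2·0.0333765 + 0.4·0.344086 = 0.343738.

0.3437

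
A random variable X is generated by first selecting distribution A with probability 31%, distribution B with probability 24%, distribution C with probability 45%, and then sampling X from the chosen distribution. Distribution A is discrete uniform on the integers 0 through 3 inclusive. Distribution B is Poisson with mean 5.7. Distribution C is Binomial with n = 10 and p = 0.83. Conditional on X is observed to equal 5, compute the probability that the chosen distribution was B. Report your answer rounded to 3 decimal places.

Likelihoods P(X=5 | ·): A: 0; B: 0.16777; C: 0.014094.
Posterior ∝ prior × likelihood. Numerator for B: 0.24·0.16777 = 0.0402648.
Normalizing constant: 0.31·0 + 0.24·0.16777 + 0.45·0.014094 = 0.0466071.
P(B | observation) = 0.0402648 / 0.0466071 = 0.86392.

0.864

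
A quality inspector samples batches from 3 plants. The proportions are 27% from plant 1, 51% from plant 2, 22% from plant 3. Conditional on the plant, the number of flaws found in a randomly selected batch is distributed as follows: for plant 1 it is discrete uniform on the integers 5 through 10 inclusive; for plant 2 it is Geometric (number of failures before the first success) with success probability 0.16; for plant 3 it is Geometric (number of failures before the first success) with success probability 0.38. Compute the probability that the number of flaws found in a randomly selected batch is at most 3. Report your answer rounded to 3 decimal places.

Conditional on each plant, P(X ≤ 3): 1: 0; 2: 0.502129; 3: 0.852237.
By total probability, P(X ≤ 3) = 0.27·0 + 0.51·0.502129 + 0.22·0.852237 = 0.443578.

0.444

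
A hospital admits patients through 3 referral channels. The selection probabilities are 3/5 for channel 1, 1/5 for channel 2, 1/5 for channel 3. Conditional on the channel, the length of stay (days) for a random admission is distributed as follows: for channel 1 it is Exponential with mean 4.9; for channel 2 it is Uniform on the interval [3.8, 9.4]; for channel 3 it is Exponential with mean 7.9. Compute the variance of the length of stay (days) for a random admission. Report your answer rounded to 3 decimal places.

Per component, 1: μ=4.9, E[X²]=48.02; 2: μ=6.6, E[X²]=46.1733; 3: μ=7.9, E[X²]=124.82.
E[X] = 0.6·4.9 + 0.2·6.6 + 0.2·7.9 = 5.84.
E[X²] = 0.6·48.02 + 0.2·46.1733 + 0.2·124.82 = 63.0107.
Var(X) = E[X²] − (E[X])² = 63.0107 − 34.1056 = 28.9051.

28.905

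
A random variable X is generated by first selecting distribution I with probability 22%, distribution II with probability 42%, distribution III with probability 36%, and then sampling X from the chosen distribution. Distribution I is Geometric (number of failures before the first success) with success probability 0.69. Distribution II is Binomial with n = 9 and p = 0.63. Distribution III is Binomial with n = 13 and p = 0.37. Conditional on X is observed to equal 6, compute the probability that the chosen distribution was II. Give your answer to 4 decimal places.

0.6410

Likelihoods P(X=6 | ·): I: 0.000612378; II: 0.266028; III: 0.173425.
Posterior ∝ prior × likelihood. Numerator for II: 0.42·0.266028 = 0.111732.
Normalizing constant: 0.22·0.000612378 + 0.42·0.266028 + 0.36·0.173425 = 0.1743.
P(II | observation) = 0.111732 / 0.1743 = 0.641034.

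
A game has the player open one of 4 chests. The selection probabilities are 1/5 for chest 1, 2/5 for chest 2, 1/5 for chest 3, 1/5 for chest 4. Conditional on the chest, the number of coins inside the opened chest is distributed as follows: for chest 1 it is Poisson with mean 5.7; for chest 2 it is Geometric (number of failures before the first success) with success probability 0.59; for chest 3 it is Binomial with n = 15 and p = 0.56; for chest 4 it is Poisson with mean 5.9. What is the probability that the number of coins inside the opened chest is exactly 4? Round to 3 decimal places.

0.067

Conditional on each chest, P(X = 4): 1: 0.147167; 2: 0.016672; 3: 0.0160644; 4: 0.138312.
By total probability, P(X = 4) = 0.2·0.147167 + 0.4·0.016672 + 0.2·0.0160644 + 0.2·0.138312 = 0.0669774.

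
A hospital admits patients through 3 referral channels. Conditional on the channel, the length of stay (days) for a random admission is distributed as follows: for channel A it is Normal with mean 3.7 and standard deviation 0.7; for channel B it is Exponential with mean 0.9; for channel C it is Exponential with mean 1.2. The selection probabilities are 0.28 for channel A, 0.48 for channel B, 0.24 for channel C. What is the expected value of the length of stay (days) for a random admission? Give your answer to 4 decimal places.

1.7560

Component means — A: 3.7; B: 0.9; C: 1.2.
E[X] = 0.28·3.7 + 0.48·0.9 + 0.24·1.2 = 1.756.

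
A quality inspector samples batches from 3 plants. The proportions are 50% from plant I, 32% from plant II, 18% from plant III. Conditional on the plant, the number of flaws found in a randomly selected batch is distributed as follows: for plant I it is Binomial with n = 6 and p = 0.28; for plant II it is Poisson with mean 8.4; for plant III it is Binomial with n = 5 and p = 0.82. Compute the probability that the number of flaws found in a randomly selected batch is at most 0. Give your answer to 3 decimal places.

Conditional on each plant, P(X ≤ 0): I: 0.139314; II: 0.000224867; III: 0.000188957.
By total probability, P(X ≤ 0) = 0.5·0.139314 + 0.32·0.000224867 + 0.18·0.000188957 = 0.069763.

0.070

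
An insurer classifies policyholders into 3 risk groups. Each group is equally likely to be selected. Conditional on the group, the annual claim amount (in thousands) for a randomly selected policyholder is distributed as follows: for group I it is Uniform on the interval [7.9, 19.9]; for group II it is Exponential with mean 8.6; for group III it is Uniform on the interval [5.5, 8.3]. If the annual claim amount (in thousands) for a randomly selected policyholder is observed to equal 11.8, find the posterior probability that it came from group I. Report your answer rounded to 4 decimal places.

Likelihoods f(11.8 | ·): I: 0.0833333; II: 0.0294855; III: 0.
Posterior ∝ prior × likelihood. Numerator for I: 0.333333·0.0833333 = 0.0277778.
Normalizing constant: 0.333333·0.0833333 + 0.333333·0.0294855 + 0.333333·0 = 0.0376063.
P(I | observation) = 0.0277778 / 0.0376063 = 0.738647.

0.7386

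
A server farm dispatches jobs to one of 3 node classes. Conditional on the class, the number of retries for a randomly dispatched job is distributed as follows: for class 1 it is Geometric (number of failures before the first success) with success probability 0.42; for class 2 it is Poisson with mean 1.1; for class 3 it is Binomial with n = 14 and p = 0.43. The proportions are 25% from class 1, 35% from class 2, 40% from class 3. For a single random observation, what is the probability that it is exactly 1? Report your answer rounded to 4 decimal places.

Conditional on each class, P(X = 1): 1: 0.2436; 2: 0.366158; 3: 0.00403617.
By total probability, P(X = 1) = 0.25·0.2436 + 0.35·0.366158 + 0.4·0.00403617 = 0.19067.

0.1907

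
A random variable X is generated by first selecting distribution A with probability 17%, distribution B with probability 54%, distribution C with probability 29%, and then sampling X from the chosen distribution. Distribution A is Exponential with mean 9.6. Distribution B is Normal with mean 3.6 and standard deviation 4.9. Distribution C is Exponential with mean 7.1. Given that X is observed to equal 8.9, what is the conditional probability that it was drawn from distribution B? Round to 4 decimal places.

Likelihoods f(8.9 | ·): A: 0.0412194; B: 0.0453594; C: 0.040211.
Posterior ∝ prior × likelihood. Numerator for B: 0.54·0.0453594 = 0.0244941.
Normalizing constant: 0.17·0.0412194 + 0.54·0.0453594 + 0.29·0.040211 = 0.0431625.
P(B | observation) = 0.0244941 / 0.0431625 = 0.567484.

0.5675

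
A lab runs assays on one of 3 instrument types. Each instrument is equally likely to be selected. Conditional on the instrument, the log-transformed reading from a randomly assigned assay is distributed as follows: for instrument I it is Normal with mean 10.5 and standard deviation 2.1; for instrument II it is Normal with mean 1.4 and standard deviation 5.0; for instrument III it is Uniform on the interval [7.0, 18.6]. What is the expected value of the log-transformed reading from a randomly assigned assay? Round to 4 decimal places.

8.2333

Component means — I: 10.5; II: 1.4; III: 12.8.
E[X] = 0.333333·10.5 + 0.333333·1.4 + 0.333333·12.8 = 8.23333.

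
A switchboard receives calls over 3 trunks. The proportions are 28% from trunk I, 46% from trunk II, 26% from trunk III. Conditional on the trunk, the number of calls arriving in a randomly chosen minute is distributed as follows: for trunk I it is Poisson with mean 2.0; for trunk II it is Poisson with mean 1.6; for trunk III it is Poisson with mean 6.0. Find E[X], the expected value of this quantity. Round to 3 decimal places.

2.856

Component means — I: 2; II: 1.6; III: 6.
E[X] = 0.28·2 + 0.46·1.6 + 0.26·6 = 2.856.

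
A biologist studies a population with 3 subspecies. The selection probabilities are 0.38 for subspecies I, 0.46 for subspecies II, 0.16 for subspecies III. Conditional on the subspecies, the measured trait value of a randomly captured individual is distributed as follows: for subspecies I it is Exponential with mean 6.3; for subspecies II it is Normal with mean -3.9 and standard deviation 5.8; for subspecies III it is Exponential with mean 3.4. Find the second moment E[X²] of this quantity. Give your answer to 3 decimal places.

For each component E[X²] = Var + (mean)², giving I: 79.38; II: 48.85; III: 23.12.
Overall E[X²] = 0.38·79.38 + 0.46·48.85 + 0.16·23.12 = 56.3346.

56.335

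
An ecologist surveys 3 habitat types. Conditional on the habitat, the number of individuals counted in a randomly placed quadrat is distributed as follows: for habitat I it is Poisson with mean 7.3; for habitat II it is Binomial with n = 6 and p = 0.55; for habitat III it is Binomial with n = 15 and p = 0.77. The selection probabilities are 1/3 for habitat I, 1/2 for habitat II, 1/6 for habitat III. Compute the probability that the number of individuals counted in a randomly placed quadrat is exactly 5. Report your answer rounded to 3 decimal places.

Conditional on each habitat, P(X = 5): I: 0.116703; II: 0.135887; III: 0.000336734.
By total probability, P(X = 5) = 0.333333·0.116703 + 0.5·0.135887 + 0.166667·0.000336734 = 0.106901.

0.107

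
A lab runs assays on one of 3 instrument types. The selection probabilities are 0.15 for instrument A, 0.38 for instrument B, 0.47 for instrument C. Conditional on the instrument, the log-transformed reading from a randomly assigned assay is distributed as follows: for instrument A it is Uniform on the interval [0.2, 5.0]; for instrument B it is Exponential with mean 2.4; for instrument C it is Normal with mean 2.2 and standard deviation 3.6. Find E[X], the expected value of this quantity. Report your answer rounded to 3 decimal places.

Component means — A: 2.6; B: 2.4; C: 2.2.
E[X] = 0.15·2.6 + 0.38·2.4 + 0.47·2.2 = 2.336.

2.336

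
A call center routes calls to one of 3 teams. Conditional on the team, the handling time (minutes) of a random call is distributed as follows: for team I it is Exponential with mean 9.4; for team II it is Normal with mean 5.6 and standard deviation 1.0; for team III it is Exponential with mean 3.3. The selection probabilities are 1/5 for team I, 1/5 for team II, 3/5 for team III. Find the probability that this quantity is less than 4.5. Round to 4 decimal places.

0.5498

Conditional on each team, P(X < 4.5): I: 0.380426; II: 0.135666; III: 0.744271.
By total probability, P(X < 4.5) = 0.2·0.380426 + 0.2·0.135666 + 0.6·0.744271 = 0.549781.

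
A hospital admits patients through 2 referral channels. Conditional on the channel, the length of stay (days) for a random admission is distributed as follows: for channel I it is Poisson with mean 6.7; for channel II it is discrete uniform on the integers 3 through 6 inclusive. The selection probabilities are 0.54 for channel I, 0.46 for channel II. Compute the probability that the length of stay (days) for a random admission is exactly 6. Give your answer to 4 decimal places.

Conditional on each channel, P(X = 6): I: 0.154648; II: 0.25.
By total probability, P(X = 6) = 0.54·0.154648 + 0.46·0.25 = 0.19851.

0.1985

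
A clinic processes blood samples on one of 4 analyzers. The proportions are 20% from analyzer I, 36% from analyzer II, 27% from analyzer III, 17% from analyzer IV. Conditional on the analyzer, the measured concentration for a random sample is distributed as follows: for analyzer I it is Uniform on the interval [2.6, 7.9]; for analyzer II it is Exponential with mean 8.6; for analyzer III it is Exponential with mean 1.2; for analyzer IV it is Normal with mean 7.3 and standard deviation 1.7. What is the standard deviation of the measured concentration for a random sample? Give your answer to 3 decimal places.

Per component, I: μ=5.25, E[X²]=29.9033; II: μ=8.6, E[X²]=147.92; III: μ=1.2, E[X²]=2.88; IV: μ=7.3, E[X²]=56.18.
E[X] = 0.2·5.25 + 0.36·8.6 + 0.27·1.2 + 0.17·7.3 = 5.711.
E[X²] = 0.2·29.9033 + 0.36·147.92 + 0.27·2.88 + 0.17·56.18 = 69.5601.
Var(X) = E[X²] − (E[X])² = 69.5601 − 32.6155 = 36.9445.
SD(X) = √36.9445 = 6.0782.

6.078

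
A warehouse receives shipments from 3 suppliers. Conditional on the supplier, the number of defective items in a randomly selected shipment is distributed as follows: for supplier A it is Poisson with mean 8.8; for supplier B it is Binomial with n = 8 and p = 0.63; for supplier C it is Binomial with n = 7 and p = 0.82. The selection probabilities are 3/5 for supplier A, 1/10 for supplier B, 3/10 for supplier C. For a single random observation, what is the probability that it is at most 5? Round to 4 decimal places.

0.2492

Conditional on each supplier, P(X ≤ 5): A: 0.128387; B: 0.618926; C: 0.367666.
By total probability, P(X ≤ 5) = 0.6·0.128387 + 0.1·0.618926 + 0.3·0.367666 = 0.249224.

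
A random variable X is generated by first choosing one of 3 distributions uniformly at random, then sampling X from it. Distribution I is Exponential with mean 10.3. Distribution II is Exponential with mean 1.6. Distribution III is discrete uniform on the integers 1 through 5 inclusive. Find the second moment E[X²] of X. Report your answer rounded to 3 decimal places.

76.100

For each component E[X²] = Var + (mean)², giving I: 212.18; II: 5.12; III: 11.
Overall E[X²] = 0.333333·212.18 + 0.333333·5.12 + 0.333333·11 = 76.1.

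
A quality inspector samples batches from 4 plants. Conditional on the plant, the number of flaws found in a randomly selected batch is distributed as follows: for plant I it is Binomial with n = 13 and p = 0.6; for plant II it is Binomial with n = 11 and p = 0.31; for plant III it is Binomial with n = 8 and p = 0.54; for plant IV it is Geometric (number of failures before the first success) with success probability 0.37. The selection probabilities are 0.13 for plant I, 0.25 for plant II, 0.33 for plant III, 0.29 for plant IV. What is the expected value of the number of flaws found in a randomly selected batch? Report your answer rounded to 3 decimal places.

3.786

Component means — I: 7.8; II: 3.41; III: 4.32; IV: 1.7027.
E[X] = 0.13·7.8 + 0.25·3.41 + 0.33·4.32 + 0.29·1.7027 = 3.78588.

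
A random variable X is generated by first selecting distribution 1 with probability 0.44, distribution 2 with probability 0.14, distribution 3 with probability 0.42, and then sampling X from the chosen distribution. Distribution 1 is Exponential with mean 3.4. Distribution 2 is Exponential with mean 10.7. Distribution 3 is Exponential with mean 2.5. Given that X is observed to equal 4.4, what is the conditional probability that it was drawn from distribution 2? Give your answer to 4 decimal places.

0.1187

Likelihoods f(4.4 | ·): 1: 0.0806293; 2: 0.0619481; 3: 0.0688179.
Posterior ∝ prior × likelihood. Numerator for 2: 0.14·0.0619481 = 0.00867273.
Normalizing constant: 0.44·0.0806293 + 0.14·0.0619481 + 0.42·0.0688179 = 0.0730532.
P(2 | observation) = 0.00867273 / 0.0730532 = 0.118718.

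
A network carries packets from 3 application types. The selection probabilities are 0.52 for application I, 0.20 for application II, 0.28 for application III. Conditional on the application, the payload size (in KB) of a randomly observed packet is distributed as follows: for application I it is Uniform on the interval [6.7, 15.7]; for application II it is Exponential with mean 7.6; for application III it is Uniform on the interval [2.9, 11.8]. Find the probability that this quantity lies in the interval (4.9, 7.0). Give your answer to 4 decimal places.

Conditional on each application, P(4.9 < X < 7.0): I: 0.0333333; II: 0.126701; III: 0.235955.
By total probability, P(4.9 < X < 7.0) = 0.52·0.0333333 + 0.2·0.126701 + 0.28·0.235955 = 0.108741.

0.1087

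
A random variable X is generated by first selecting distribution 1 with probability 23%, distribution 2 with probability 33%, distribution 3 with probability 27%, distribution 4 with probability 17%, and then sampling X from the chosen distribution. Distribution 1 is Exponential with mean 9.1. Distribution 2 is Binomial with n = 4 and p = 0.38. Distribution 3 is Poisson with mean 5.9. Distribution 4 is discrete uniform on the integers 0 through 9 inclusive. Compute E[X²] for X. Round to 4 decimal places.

55.0027

For each component E[X²] = Var + (mean)², giving 1: 165.62; 2: 3.2528; 3: 40.71; 4: 28.5.
Overall E[X²] = 0.23·165.62 + 0.33·3.2528 + 0.27·40.71 + 0.17·28.5 = 55.0027.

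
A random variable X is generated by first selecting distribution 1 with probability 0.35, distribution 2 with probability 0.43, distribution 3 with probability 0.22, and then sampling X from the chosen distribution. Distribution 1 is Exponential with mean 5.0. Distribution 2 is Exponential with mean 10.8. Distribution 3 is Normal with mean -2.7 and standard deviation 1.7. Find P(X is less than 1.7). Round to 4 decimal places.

0.3824

Conditional on each component, P(X < 1.7): 1: 0.28823; 2: 0.145644; 3: 0.995177.
By total probability, P(X < 1.7) = 0.35·0.28823 + 0.43·0.145644 + 0.22·0.995177 = 0.382446.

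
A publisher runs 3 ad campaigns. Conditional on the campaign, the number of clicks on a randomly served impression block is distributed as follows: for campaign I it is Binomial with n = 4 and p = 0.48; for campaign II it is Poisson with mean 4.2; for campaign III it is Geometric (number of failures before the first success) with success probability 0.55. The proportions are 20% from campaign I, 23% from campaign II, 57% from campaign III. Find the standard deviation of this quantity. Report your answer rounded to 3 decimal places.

1.972

Per component, I: μ=1.92, E[X²]=4.6848; II: μ=4.2, E[X²]=21.84; III: μ=0.818182, E[X²]=2.15702.
E[X] = 0.2·1.92 + 0.23·4.2 + 0.57·0.818182 = 1.81636.
E[X²] = 0.2·4.6848 + 0.23·21.84 + 0.57·2.15702 = 7.18966.
Var(X) = E[X²] − (E[X])² = 7.18966 − 3.29918 = 3.89049.
SD(X) = √3.89049 = 1.97243.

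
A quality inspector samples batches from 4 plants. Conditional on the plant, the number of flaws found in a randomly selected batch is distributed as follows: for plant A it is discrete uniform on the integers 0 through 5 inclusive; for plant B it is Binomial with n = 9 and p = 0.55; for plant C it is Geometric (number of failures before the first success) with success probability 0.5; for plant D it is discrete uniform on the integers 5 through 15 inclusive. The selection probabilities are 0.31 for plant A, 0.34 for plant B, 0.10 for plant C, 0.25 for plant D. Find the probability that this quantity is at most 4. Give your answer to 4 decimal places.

Conditional on each plant, P(X ≤ 4): A: 0.833333; B: 0.378579; C: 0.96875; D: 0.
By total probability, P(X ≤ 4) = 0.31·0.833333 + 0.34·0.378579 + 0.1·0.96875 + 0.25·0 = 0.483925.

0.4839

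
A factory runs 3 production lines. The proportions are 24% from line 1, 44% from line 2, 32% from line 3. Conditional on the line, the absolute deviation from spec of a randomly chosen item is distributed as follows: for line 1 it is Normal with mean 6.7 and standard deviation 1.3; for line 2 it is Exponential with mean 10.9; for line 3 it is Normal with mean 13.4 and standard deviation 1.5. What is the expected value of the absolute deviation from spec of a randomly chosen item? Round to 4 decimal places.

Component means — 1: 6.7; 2: 10.9; 3: 13.4.
E[X] = 0.24·6.7 + 0.44·10.9 + 0.32·13.4 = 10.692.

10.6920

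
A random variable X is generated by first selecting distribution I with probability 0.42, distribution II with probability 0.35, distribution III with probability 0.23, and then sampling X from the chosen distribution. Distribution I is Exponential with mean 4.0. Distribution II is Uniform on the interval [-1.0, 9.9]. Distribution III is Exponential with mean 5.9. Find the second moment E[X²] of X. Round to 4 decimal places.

39.8488

For each component E[X²] = Var + (mean)², giving I: 32; II: 29.7033; III: 69.62.
Overall E[X²] = 0.42·32 + 0.35·29.7033 + 0.23·69.62 = 39.8488.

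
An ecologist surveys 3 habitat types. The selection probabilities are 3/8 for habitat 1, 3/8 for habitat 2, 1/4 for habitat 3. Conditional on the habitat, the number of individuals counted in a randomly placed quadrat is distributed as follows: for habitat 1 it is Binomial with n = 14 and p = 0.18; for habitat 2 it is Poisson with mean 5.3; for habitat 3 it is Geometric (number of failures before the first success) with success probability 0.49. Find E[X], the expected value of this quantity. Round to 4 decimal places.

Component means — 1: 2.52; 2: 5.3; 3: 1.04082.
E[X] = 0.375·2.52 + 0.375·5.3 + 0.25·1.04082 = 3.1927.

3.1927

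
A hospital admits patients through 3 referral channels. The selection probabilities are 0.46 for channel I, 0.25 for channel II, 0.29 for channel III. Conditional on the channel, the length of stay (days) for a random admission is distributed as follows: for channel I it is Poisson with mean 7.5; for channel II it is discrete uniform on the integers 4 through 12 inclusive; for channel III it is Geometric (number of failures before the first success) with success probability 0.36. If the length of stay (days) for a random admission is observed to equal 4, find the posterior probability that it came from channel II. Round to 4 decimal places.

Likelihoods P(X=4 | ·): I: 0.0729164; II: 0.111111; III: 0.060398.
Posterior ∝ prior × likelihood. Numerator for II: 0.25·0.111111 = 0.0277778.
Normalizing constant: 0.46·0.0729164 + 0.25·0.111111 + 0.29·0.060398 = 0.0788347.
P(II | observation) = 0.0277778 / 0.0788347 = 0.352355.

0.3524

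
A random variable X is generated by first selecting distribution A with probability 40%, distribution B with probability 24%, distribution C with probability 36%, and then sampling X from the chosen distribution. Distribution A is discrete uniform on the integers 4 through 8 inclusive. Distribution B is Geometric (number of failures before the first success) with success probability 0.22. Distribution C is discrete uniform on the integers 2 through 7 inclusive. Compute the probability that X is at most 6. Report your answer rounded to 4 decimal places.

Conditional on each component, P(X ≤ 6): A: 0.6; B: 0.824344; C: 0.833333.
By total probability, P(X ≤ 6) = 0.4·0.6 + 0.24·0.824344 + 0.36·0.833333 = 0.737843.

0.7378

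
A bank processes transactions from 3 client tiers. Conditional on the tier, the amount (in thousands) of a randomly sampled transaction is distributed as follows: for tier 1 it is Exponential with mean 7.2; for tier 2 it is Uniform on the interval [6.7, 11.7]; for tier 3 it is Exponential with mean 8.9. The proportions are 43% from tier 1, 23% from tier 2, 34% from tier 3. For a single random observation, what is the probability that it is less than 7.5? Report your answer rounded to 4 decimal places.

0.5087

Conditional on each tier, P(X < 7.5): 1: 0.647134; 2: 0.16; 3: 0.569452.
By total probability, P(X < 7.5) = 0.43·0.647134 + 0.23·0.16 + 0.34·0.569452 = 0.508681.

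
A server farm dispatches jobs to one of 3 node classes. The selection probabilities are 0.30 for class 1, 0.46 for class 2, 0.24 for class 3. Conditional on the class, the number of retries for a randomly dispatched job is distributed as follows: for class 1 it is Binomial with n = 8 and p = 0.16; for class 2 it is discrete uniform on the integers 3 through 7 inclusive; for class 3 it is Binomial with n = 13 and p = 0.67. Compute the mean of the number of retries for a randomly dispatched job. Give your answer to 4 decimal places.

Component means — 1: 1.28; 2: 5; 3: 8.71.
E[X] = 0.3·1.28 + 0.46·5 + 0.24·8.71 = 4.7744.

4.7744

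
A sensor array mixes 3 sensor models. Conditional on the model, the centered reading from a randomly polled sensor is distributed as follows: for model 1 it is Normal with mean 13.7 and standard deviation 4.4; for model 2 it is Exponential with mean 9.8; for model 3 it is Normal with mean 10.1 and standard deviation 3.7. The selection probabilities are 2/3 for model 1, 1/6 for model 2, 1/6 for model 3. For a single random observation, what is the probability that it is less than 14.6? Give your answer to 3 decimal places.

0.664

Conditional on each model, P(X < 14.6): 1: 0.581036; 2: 0.774581; 3: 0.888049.
By total probability, P(X < 14.6) = 0.666667·0.581036 + 0.166667·0.774581 + 0.166667·0.888049 = 0.664463.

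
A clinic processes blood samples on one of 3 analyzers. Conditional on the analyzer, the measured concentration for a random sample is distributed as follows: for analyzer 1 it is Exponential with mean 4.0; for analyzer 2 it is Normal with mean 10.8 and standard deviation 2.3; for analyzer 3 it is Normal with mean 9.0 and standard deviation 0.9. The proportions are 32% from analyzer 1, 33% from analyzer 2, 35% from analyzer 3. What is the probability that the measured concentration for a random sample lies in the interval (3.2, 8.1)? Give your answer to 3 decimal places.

0.197

Conditional on each analyzer, P(3.2 < X < 8.1): 1: 0.317335; 2: 0.119739; 3: 0.158655.
By total probability, P(3.2 < X < 8.1) = 0.32·0.317335 + 0.33·0.119739 + 0.35·0.158655 = 0.19659.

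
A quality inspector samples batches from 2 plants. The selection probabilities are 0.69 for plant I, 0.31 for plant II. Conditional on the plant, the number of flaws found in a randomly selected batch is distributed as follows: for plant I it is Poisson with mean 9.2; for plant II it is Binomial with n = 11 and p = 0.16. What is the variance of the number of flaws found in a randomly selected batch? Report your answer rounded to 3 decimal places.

18.646

Per component, I: μ=9.2, E[X²]=93.84; II: μ=1.76, E[X²]=4.576.
E[X] = 0.69·9.2 + 0.31·1.76 = 6.8936.
E[X²] = 0.69·93.84 + 0.31·4.576 = 66.1682.
Var(X) = E[X²] − (E[X])² = 66.1682 − 47.5217 = 18.6464.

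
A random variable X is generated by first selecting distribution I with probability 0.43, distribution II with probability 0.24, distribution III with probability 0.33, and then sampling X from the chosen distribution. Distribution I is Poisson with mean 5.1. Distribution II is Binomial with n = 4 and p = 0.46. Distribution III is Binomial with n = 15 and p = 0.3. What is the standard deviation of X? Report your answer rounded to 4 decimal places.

Per component, I: μ=5.1, E[X²]=31.11; II: μ=1.84, E[X²]=4.3792; III: μ=4.5, E[X²]=23.4.
E[X] = 0.43·5.1 + 0.24·1.84 + 0.33·4.5 = 4.1196.
E[X²] = 0.43·31.11 + 0.24·4.3792 + 0.33·23.4 = 22.1503.
Var(X) = E[X²] − (E[X])² = 22.1503 − 16.9711 = 5.1792.
SD(X) = √5.1792 = 2.27579.

2.2758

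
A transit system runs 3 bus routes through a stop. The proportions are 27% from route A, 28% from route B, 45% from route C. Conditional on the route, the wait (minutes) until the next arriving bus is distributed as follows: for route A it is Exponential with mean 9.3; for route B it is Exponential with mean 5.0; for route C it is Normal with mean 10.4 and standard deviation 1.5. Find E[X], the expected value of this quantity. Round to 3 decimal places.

Component means — A: 9.3; B: 5; C: 10.4.
E[X] = 0.27·9.3 + 0.28·5 + 0.45·10.4 = 8.591.

8.591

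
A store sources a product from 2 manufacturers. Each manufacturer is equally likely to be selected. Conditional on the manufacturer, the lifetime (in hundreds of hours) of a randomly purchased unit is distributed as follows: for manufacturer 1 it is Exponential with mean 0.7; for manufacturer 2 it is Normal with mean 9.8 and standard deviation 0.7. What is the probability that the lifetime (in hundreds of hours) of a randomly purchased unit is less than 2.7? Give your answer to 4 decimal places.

Conditional on each manufacturer, P(X < 2.7): 1: 0.978872; 2: 0.
By total probability, P(X < 2.7) = 0.5·0.978872 + 0.5·0 = 0.489436.

0.4894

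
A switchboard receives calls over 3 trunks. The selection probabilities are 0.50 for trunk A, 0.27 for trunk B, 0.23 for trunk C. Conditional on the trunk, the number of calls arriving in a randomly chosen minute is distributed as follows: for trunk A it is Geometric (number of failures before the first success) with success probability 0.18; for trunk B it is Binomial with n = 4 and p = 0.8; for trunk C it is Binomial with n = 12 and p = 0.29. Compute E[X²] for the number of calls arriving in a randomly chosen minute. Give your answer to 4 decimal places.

29.3221

For each component E[X²] = Var + (mean)², giving A: 46.0617; B: 10.88; C: 14.5812.
Overall E[X²] = 0.5·46.0617 + 0.27·10.88 + 0.23·14.5812 = 29.3221.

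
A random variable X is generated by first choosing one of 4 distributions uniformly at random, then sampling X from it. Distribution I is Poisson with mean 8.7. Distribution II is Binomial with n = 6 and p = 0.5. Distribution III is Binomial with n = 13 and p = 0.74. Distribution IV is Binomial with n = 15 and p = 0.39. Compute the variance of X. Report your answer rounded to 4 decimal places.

10.7936

Per component, I: μ=8.7, E[X²]=84.39; II: μ=3, E[X²]=10.5; III: μ=9.62, E[X²]=95.0456; IV: μ=5.85, E[X²]=37.791.
E[X] = 0.25·8.7 + 0.25·3 + 0.25·9.62 + 0.25·5.85 = 6.7925.
E[X²] = 0.25·84.39 + 0.25·10.5 + 0.25·95.0456 + 0.25·37.791 = 56.9316.
Var(X) = E[X²] − (E[X])² = 56.9316 − 46.1381 = 10.7936.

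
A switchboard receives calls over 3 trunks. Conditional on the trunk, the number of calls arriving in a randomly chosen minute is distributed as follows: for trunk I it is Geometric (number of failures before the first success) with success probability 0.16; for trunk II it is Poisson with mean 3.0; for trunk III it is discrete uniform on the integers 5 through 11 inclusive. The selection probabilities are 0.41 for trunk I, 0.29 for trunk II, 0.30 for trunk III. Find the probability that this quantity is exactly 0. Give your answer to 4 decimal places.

0.0800

Conditional on each trunk, P(X = 0): I: 0.16; II: 0.0497871; III: 0.
By total probability, P(X = 0) = 0.41·0.16 + 0.29·0.0497871 + 0.3·0 = 0.0800382.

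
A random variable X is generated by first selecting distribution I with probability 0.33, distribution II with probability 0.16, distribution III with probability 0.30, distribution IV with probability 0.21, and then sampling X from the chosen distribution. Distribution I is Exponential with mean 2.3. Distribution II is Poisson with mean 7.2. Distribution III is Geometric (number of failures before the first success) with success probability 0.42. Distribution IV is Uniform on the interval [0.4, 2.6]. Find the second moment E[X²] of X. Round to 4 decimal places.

For each component E[X²] = Var + (mean)², giving I: 10.58; II: 59.04; III: 5.19501; IV: 2.65333.
Overall E[X²] = 0.33·10.58 + 0.16·59.04 + 0.3·5.19501 + 0.21·2.65333 = 15.0535.

15.0535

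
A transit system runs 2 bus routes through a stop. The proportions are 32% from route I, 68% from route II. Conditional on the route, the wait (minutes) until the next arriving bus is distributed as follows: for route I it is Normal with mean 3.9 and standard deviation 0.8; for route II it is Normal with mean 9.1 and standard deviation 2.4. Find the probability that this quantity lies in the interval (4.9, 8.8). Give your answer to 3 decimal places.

0.313

Conditional on each route, P(4.9 < X < 8.8): I: 0.10565; II: 0.410203.
By total probability, P(4.9 < X < 8.8) = 0.32·0.10565 + 0.68·0.410203 = 0.312746.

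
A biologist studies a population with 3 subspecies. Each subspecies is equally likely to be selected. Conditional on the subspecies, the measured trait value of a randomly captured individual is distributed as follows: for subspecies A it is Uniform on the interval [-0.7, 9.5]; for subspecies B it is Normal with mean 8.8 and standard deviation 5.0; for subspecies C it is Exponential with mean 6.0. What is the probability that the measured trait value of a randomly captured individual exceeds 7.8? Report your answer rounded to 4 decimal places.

0.3395

Conditional on each subspecies, P(X > 7.8): A: 0.166667; B: 0.57926; C: 0.272532.
By total probability, P(X > 7.8) = 0.333333·0.166667 + 0.333333·0.57926 + 0.333333·0.272532 = 0.339486.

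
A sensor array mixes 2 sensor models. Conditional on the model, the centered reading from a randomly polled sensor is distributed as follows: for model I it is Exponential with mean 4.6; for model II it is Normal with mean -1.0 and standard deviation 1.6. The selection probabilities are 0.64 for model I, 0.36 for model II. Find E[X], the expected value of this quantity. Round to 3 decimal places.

Component means — I: 4.6; II: -1.
E[X] = 0.64·4.6 + 0.36·-1 = 2.584.

2.584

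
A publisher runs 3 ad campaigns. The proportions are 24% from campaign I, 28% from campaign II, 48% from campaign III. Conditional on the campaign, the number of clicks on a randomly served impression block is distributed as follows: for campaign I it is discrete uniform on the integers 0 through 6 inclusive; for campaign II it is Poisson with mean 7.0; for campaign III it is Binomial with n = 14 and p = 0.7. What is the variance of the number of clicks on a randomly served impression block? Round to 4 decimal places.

11.7869

Per component, I: μ=3, E[X²]=13; II: μ=7, E[X²]=56; III: μ=9.8, E[X²]=98.98.
E[X] = 0.24·3 + 0.28·7 + 0.48·9.8 = 7.384.
E[X²] = 0.24·13 + 0.28·56 + 0.48·98.98 = 66.3104.
Var(X) = E[X²] − (E[X])² = 66.3104 − 54.5235 = 11.7869.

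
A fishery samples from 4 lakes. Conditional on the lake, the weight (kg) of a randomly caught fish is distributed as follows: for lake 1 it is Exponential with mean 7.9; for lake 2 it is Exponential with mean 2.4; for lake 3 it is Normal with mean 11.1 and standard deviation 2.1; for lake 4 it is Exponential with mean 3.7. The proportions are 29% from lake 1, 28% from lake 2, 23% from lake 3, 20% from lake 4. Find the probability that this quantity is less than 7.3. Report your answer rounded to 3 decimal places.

0.622

Conditional on each lake, P(X < 7.3): 1: 0.603092; 2: 0.952245; 3: 0.0351848; 4: 0.860957.
By total probability, P(X < 7.3) = 0.29·0.603092 + 0.28·0.952245 + 0.23·0.0351848 + 0.2·0.860957 = 0.621809.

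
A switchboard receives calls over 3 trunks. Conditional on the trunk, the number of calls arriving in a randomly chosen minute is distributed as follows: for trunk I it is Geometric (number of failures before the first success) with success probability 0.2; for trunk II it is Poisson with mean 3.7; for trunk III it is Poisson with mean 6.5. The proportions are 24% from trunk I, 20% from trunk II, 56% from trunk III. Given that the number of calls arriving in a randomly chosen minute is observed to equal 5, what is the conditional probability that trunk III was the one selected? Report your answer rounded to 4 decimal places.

0.6476

Likelihoods P(X=5 | ·): I: 0.065536; II: 0.142869; III: 0.145369.
Posterior ∝ prior × likelihood. Numerator for III: 0.56·0.145369 = 0.0814066.
Normalizing constant: 0.24·0.065536 + 0.2·0.142869 + 0.56·0.145369 = 0.125709.
P(III | observation) = 0.0814066 / 0.125709 = 0.647579.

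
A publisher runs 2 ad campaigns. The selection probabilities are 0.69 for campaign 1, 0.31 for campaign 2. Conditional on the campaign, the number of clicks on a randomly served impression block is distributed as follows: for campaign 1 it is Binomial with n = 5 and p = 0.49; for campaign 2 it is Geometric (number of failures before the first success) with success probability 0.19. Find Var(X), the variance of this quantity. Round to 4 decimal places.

Per component, 1: μ=2.45, E[X²]=7.252; 2: μ=4.26316, E[X²]=40.6122.
E[X] = 0.69·2.45 + 0.31·4.26316 = 3.01208.
E[X²] = 0.69·7.252 + 0.31·40.6122 = 17.5937.
Var(X) = E[X²] − (E[X])² = 17.5937 − 9.07262 = 8.52104.

8.5210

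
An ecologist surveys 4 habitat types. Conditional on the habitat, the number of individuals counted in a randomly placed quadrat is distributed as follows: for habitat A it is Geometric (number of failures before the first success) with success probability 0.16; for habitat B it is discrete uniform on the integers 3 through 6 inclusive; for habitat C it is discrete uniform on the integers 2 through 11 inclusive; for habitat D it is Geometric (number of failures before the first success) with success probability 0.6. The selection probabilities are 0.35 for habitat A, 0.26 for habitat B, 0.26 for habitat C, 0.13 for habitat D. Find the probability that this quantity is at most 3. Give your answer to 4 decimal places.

Conditional on each habitat, P(X ≤ 3): A: 0.502129; B: 0.25; C: 0.2; D: 0.9744.
By total probability, P(X ≤ 3) = 0.35·0.502129 + 0.26·0.25 + 0.26·0.2 + 0.13·0.9744 = 0.419417.

0.4194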